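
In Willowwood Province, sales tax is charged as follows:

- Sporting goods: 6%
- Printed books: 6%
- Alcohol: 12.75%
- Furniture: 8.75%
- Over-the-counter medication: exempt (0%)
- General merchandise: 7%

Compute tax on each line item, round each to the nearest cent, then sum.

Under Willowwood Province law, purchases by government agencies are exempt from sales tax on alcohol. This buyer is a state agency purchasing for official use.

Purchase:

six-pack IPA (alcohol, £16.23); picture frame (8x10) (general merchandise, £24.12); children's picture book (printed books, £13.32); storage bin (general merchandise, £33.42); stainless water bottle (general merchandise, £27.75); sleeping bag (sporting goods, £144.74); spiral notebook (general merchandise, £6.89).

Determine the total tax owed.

Six-pack IPA £16.23: alcohol, buyer-exempt → 0% → £0.00
Picture frame (8x10) £24.12: general merchandise → 7% → £1.69
Children's picture book £13.32: printed books → 6% → £0.80
Storage bin £33.42: general merchandise → 7% → £2.34
Stainless water bottle £27.75: general merchandise → 7% → £1.94
Sleeping bag £144.74: sporting goods → 6% → £8.68
Spiral notebook £6.89: general merchandise → 7% → £0.48
Total tax = £1.69 + £0.80 + £2.34 + £1.94 + £8.68 + £0.48 = £15.93

£15.93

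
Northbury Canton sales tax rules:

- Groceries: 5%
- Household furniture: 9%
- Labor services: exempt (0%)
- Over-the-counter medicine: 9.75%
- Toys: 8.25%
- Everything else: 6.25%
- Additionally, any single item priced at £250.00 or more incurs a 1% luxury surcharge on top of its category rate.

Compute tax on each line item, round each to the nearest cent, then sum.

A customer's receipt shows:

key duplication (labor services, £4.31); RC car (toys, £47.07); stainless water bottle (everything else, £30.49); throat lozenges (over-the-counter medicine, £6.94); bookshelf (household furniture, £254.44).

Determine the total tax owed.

£31.91

Key duplication £4.31: labor services → 0% → £0.00
RC car £47.07: toys → 8.25% → £3.88
Stainless water bottle £30.49: everything else → 6.25% → £1.91
Throat lozenges £6.94: over-the-counter medicine → 9.75% → £0.68
Bookshelf £254.44: household furniture → 9% + 1% surcharge = 10% → £25.44
Total tax = £3.88 + £1.91 + £0.68 + £25.44 = £31.91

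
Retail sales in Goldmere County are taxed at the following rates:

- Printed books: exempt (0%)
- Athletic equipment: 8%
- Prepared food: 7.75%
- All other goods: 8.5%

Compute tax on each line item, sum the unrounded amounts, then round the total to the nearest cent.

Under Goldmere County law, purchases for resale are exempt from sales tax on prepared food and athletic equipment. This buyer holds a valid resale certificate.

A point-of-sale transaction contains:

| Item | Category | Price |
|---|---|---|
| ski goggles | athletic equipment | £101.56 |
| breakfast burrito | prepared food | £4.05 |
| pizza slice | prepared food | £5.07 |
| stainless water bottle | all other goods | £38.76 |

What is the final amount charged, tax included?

£152.73

Ski goggles £101.56: athletic equipment, buyer-exempt → 0% → £0.00
Breakfast burrito £4.05: prepared food, buyer-exempt → 0% → £0.00
Pizza slice £5.07: prepared food, buyer-exempt → 0% → £0.00
Stainless water bottle £38.76: all other goods → 8.5% → £3.2946
Subtotal = £149.44; unrounded tax = £3.2946 → £3.29; total due = £152.73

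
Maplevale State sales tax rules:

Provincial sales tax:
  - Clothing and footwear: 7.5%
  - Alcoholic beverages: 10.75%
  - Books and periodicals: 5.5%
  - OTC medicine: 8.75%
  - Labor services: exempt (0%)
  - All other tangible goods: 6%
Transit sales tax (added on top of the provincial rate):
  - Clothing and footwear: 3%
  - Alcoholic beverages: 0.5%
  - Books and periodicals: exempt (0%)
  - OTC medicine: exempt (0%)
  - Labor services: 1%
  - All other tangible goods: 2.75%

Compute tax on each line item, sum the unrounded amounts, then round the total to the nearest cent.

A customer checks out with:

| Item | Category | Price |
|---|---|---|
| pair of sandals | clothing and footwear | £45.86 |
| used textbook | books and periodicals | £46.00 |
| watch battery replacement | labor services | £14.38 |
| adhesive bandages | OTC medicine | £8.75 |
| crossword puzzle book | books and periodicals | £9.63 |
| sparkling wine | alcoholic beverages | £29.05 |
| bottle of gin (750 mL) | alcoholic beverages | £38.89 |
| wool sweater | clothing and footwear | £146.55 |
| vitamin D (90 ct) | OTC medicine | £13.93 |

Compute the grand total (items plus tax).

Pair of sandals £45.86: clothing and footwear → 7.5% + 3% transit = 10.5% → £4.8153
Used textbook £46.00: books and periodicals → 5.5% + 0% transit = 5.5% → £2.53
Watch battery replacement £14.38: labor services → 0% + 1% transit = 1% → £0.1438
Adhesive bandages £8.75: OTC medicine → 8.75% + 0% transit = 8.75% → £0.765625
Crossword puzzle book £9.63: books and periodicals → 5.5% + 0% transit = 5.5% → £0.52965
Sparkling wine £29.05: alcoholic beverages → 10.75% + 0.5% transit = 11.25% → £3.268125
Bottle of gin (750 mL) £38.89: alcoholic beverages → 10.75% + 0.5% transit = 11.25% → £4.375125
Wool sweater £146.55: clothing and footwear → 7.5% + 3% transit = 10.5% → £15.38775
Vitamin D (90 ct) £13.93: OTC medicine → 8.75% + 0% transit = 8.75% → £1.218875
Subtotal = £353.04; unrounded tax = £33.03425 → £33.03; total due = £386.07

£386.07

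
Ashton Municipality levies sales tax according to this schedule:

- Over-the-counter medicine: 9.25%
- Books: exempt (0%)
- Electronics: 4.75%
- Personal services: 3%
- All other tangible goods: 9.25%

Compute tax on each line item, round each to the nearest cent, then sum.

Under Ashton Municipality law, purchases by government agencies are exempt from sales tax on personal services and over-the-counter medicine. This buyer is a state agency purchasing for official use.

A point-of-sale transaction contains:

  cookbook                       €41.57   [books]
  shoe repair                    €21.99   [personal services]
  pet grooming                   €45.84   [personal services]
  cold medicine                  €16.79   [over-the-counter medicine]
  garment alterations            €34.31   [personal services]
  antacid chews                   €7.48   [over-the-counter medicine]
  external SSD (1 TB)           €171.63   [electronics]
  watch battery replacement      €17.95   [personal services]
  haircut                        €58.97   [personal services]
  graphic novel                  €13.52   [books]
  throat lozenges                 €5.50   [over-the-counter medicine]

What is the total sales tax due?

Cookbook €41.57: books → 0% → €0.00
Shoe repair €21.99: personal services, buyer-exempt → 0% → €0.00
Pet grooming €45.84: personal services, buyer-exempt → 0% → €0.00
Cold medicine €16.79: over-the-counter medicine, buyer-exempt → 0% → €0.00
Garment alterations €34.31: personal services, buyer-exempt → 0% → €0.00
Antacid chews €7.48: over-the-counter medicine, buyer-exempt → 0% → €0.00
External SSD (1 TB) €171.63: electronics → 4.75% → €8.15
Watch battery replacement €17.95: personal services, buyer-exempt → 0% → €0.00
Haircut €58.97: personal services, buyer-exempt → 0% → €0.00
Graphic novel €13.52: books → 0% → €0.00
Throat lozenges €5.50: over-the-counter medicine, buyer-exempt → 0% → €0.00
Total tax = €8.15

€8.15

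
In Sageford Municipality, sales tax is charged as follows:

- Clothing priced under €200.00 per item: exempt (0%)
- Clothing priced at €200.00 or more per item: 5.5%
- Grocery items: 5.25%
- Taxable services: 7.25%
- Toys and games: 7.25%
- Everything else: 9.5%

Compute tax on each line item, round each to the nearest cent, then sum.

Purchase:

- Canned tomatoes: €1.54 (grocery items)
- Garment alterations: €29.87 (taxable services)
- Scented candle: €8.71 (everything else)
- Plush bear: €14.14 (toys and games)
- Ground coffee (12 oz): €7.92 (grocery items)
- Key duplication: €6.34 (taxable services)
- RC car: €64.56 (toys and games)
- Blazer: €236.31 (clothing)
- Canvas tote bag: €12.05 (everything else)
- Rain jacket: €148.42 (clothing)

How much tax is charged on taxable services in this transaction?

€2.63

Garment alterations €29.87: taxable services → 7.25% → €2.17
Key duplication €6.34: taxable services → 7.25% → €0.46
Tax on taxable services = €2.17 + €0.46 = €2.63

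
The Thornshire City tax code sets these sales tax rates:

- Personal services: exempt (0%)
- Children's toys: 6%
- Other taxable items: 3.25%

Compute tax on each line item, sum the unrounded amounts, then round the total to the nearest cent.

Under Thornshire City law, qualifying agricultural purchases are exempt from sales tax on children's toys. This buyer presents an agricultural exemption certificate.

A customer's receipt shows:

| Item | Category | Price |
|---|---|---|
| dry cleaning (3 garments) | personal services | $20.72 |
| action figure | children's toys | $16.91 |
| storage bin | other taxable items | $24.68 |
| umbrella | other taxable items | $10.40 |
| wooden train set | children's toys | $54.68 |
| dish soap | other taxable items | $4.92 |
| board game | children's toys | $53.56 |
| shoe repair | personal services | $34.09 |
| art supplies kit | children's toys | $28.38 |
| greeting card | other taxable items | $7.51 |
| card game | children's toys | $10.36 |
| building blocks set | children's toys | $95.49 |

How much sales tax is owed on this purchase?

$1.54

Dry cleaning (3 garments) $20.72: personal services → 0% → $0.00
Action figure $16.91: children's toys, buyer-exempt → 0% → $0.00
Storage bin $24.68: other taxable items → 3.25% → $0.8021
Umbrella $10.40: other taxable items → 3.25% → $0.338
Wooden train set $54.68: children's toys, buyer-exempt → 0% → $0.00
Dish soap $4.92: other taxable items → 3.25% → $0.1599
Board game $53.56: children's toys, buyer-exempt → 0% → $0.00
Shoe repair $34.09: personal services → 0% → $0.00
Art supplies kit $28.38: children's toys, buyer-exempt → 0% → $0.00
Greeting card $7.51: other taxable items → 3.25% → $0.244075
Card game $10.36: children's toys, buyer-exempt → 0% → $0.00
Building blocks set $95.49: children's toys, buyer-exempt → 0% → $0.00
Unrounded tax sum = $1.544075 → $1.54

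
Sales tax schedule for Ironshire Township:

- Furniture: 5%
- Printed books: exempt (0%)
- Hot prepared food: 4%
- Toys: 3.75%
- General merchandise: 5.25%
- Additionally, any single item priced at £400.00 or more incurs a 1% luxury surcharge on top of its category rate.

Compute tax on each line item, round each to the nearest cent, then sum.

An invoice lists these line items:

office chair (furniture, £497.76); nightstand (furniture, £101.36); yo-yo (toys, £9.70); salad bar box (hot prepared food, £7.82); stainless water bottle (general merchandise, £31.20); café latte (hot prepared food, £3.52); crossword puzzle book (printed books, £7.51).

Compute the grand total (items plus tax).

Office chair £497.76: furniture → 5% + 1% surcharge = 6% → £29.87
Nightstand £101.36: furniture → 5% → £5.07
Yo-yo £9.70: toys → 3.75% → £0.36
Salad bar box £7.82: hot prepared food → 4% → £0.31
Stainless water bottle £31.20: general merchandise → 5.25% → £1.64
Café latte £3.52: hot prepared food → 4% → £0.14
Crossword puzzle book £7.51: printed books → 0% → £0.00
Subtotal = £658.87; tax = £37.39; total due = £696.26

£696.26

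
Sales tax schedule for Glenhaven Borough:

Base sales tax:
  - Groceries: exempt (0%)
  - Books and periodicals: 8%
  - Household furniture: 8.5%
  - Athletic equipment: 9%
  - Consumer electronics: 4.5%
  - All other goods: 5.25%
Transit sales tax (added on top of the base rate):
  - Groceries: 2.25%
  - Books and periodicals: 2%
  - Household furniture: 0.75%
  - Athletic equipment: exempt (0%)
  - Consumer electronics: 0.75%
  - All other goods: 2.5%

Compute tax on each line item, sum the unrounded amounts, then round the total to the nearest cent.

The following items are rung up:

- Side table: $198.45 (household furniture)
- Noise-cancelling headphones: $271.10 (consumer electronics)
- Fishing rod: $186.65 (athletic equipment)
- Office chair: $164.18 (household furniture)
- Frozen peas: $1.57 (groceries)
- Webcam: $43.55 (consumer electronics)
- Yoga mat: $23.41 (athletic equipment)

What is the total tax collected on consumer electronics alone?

Noise-cancelling headphones $271.10: consumer electronics → 4.5% + 0.75% transit = 5.25% → $14.23275
Webcam $43.55: consumer electronics → 4.5% + 0.75% transit = 5.25% → $2.286375
Tax on consumer electronics: unrounded sum = $16.519125 → $16.52

$16.52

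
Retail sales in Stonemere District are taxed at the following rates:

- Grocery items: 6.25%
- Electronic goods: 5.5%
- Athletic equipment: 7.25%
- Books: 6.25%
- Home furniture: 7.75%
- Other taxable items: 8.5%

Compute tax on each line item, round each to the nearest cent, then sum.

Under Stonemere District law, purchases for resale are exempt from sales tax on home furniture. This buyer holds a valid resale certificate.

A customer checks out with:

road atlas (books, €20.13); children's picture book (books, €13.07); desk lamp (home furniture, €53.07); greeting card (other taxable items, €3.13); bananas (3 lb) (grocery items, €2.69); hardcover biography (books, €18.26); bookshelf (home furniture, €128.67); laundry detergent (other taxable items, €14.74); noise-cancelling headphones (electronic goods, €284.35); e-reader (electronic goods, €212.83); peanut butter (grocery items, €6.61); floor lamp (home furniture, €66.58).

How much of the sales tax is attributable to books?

€3.22

Road atlas €20.13: books → 6.25% → €1.26
Children's picture book €13.07: books → 6.25% → €0.82
Hardcover biography €18.26: books → 6.25% → €1.14
Tax on books = €1.26 + €0.82 + €1.14 = €3.22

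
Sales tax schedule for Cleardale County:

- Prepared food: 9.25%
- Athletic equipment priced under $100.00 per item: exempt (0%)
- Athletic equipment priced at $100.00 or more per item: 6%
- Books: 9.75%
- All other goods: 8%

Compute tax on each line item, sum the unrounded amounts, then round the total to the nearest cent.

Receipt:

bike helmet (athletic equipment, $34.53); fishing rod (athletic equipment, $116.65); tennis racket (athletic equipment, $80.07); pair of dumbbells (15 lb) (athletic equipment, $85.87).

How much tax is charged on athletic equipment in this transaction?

$7.00

Bike helmet $34.53: athletic equipment, under $100.00 → 0% → $0.00
Fishing rod $116.65: athletic equipment, $100.00 or more → 6% → $6.999
Tennis racket $80.07: athletic equipment, under $100.00 → 0% → $0.00
Pair of dumbbells (15 lb) $85.87: athletic equipment, under $100.00 → 0% → $0.00
Tax on athletic equipment: unrounded sum = $6.999 → $7.00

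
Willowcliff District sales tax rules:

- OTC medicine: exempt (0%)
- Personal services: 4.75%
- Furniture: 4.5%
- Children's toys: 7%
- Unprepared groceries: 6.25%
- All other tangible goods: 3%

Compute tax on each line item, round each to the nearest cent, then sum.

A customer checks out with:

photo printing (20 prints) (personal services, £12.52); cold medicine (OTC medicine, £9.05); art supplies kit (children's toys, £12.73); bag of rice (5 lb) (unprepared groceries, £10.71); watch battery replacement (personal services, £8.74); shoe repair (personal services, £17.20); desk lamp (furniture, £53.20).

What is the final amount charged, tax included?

Photo printing (20 prints) £12.52: personal services → 4.75% → £0.59
Cold medicine £9.05: OTC medicine → 0% → £0.00
Art supplies kit £12.73: children's toys → 7% → £0.89
Bag of rice (5 lb) £10.71: unprepared groceries → 6.25% → £0.67
Watch battery replacement £8.74: personal services → 4.75% → £0.42
Shoe repair £17.20: personal services → 4.75% → £0.82
Desk lamp £53.20: furniture → 4.5% → £2.39
Subtotal = £124.15; tax = £5.78; total due = £129.93

£129.93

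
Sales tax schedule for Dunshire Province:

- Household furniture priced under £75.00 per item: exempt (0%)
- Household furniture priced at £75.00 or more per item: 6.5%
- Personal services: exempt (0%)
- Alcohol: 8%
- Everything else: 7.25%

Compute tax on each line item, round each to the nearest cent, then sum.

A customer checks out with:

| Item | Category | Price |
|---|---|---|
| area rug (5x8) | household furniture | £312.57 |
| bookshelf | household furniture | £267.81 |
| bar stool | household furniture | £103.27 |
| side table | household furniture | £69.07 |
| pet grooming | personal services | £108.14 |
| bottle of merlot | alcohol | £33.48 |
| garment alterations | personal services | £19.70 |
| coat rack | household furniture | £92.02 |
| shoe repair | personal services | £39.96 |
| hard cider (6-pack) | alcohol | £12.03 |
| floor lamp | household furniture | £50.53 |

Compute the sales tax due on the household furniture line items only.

Area rug (5x8) £312.57: household furniture, £75.00 or more → 6.5% → £20.32
Bookshelf £267.81: household furniture, £75.00 or more → 6.5% → £17.41
Bar stool £103.27: household furniture, £75.00 or more → 6.5% → £6.71
Side table £69.07: household furniture, under £75.00 → 0% → £0.00
Coat rack £92.02: household furniture, £75.00 or more → 6.5% → £5.98
Floor lamp £50.53: household furniture, under £75.00 → 0% → £0.00
Tax on household furniture = £20.32 + £17.41 + £6.71 + £0.00 + £5.98 + £0.00 = £50.42

£50.42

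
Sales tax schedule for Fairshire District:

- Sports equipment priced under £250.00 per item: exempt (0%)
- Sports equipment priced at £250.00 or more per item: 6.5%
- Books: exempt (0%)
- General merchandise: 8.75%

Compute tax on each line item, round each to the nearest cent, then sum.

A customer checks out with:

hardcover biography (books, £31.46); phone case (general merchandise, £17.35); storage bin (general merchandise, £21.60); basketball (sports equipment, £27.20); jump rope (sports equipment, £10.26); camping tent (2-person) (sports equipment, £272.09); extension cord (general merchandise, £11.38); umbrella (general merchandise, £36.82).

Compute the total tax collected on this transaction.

£25.32

Hardcover biography £31.46: books → 0% → £0.00
Phone case £17.35: general merchandise → 8.75% → £1.52
Storage bin £21.60: general merchandise → 8.75% → £1.89
Basketball £27.20: sports equipment, under £250.00 → 0% → £0.00
Jump rope £10.26: sports equipment, under £250.00 → 0% → £0.00
Camping tent (2-person) £272.09: sports equipment, £250.00 or more → 6.5% → £17.69
Extension cord £11.38: general merchandise → 8.75% → £1.00
Umbrella £36.82: general merchandise → 8.75% → £3.22
Total tax = £1.52 + £1.89 + £17.69 + £1.00 + £3.22 = £25.32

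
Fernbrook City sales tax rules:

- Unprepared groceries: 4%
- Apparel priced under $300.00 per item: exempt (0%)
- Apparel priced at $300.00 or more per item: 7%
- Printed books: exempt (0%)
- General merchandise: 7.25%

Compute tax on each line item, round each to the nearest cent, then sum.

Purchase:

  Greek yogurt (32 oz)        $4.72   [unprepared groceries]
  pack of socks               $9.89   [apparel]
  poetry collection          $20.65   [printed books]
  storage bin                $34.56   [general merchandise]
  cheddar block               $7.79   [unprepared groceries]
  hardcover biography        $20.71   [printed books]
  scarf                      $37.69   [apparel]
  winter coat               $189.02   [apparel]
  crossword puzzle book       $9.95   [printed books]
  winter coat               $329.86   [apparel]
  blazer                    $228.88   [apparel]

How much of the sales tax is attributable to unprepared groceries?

$0.50

Greek yogurt (32 oz) $4.72: unprepared groceries → 4% → $0.19
Cheddar block $7.79: unprepared groceries → 4% → $0.31
Tax on unprepared groceries = $0.19 + $0.31 = $0.50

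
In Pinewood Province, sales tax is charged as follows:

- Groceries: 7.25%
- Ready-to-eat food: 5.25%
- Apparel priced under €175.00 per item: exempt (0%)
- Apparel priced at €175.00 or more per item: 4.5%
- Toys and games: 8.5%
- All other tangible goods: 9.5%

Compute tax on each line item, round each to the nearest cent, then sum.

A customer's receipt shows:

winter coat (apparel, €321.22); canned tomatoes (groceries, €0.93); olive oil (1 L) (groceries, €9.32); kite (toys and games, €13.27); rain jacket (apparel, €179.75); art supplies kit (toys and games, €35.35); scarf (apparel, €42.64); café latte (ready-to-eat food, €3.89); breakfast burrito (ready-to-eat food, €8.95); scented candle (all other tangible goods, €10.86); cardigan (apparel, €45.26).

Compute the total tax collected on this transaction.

€29.12

Winter coat €321.22: apparel, €175.00 or more → 4.5% → €14.45
Canned tomatoes €0.93: groceries → 7.25% → €0.07
Olive oil (1 L) €9.32: groceries → 7.25% → €0.68
Kite €13.27: toys and games → 8.5% → €1.13
Rain jacket €179.75: apparel, €175.00 or more → 4.5% → €8.09
Art supplies kit €35.35: toys and games → 8.5% → €3.00
Scarf €42.64: apparel, under €175.00 → 0% → €0.00
Café latte €3.89: ready-to-eat food → 5.25% → €0.20
Breakfast burrito €8.95: ready-to-eat food → 5.25% → €0.47
Scented candle €10.86: all other tangible goods → 9.5% → €1.03
Cardigan €45.26: apparel, under €175.00 → 0% → €0.00
Total tax = €14.45 + €0.07 + €0.68 + €1.13 + €8.09 + €3.00 + €0.20 + €0.47 + €1.03 = €29.12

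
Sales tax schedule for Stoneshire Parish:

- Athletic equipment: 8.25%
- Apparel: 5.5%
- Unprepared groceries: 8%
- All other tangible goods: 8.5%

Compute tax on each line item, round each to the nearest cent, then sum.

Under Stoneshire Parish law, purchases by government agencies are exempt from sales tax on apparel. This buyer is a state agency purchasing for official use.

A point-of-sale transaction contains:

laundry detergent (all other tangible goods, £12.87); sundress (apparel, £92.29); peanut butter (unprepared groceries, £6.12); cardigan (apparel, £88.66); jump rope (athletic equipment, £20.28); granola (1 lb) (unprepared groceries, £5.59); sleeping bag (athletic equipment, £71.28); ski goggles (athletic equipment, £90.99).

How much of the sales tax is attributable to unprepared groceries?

Peanut butter £6.12: unprepared groceries → 8% → £0.49
Granola (1 lb) £5.59: unprepared groceries → 8% → £0.45
Tax on unprepared groceries = £0.49 + £0.45 = £0.94

£0.94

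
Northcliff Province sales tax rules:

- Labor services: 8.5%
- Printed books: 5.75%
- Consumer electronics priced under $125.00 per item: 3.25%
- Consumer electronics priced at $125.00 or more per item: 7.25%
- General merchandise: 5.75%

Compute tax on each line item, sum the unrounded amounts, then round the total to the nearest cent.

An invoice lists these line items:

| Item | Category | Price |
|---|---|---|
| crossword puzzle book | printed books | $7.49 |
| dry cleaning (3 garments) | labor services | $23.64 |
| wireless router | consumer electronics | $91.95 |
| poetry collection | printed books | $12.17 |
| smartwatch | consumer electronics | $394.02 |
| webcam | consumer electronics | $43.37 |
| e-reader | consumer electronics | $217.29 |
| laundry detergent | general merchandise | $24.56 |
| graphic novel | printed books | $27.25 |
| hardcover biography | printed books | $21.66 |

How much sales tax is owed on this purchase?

Crossword puzzle book $7.49: printed books → 5.75% → $0.430675
Dry cleaning (3 garments) $23.64: labor services → 8.5% → $2.0094
Wireless router $91.95: consumer electronics, under $125.00 → 3.25% → $2.988375
Poetry collection $12.17: printed books → 5.75% → $0.699775
Smartwatch $394.02: consumer electronics, $125.00 or more → 7.25% → $28.56645
Webcam $43.37: consumer electronics, under $125.00 → 3.25% → $1.409525
E-reader $217.29: consumer electronics, $125.00 or more → 7.25% → $15.753525
Laundry detergent $24.56: general merchandise → 5.75% → $1.4122
Graphic novel $27.25: printed books → 5.75% → $1.566875
Hardcover biography $21.66: printed books → 5.75% → $1.24545
Unrounded tax sum = $56.08225 → $56.08

$56.08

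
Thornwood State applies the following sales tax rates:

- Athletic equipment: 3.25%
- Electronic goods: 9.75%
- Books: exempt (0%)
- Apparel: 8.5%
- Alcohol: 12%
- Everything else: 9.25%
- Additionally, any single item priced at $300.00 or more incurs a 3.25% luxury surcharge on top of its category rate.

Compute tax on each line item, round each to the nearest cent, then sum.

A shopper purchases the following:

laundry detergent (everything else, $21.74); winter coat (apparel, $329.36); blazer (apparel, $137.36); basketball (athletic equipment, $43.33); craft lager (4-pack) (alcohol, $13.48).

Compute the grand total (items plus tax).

$600.69

Laundry detergent $21.74: everything else → 9.25% → $2.01
Winter coat $329.36: apparel → 8.5% + 3.25% surcharge = 11.75% → $38.70
Blazer $137.36: apparel → 8.5% → $11.68
Basketball $43.33: athletic equipment → 3.25% → $1.41
Craft lager (4-pack) $13.48: alcohol → 12% → $1.62
Subtotal = $545.27; tax = $55.42; total due = $600.69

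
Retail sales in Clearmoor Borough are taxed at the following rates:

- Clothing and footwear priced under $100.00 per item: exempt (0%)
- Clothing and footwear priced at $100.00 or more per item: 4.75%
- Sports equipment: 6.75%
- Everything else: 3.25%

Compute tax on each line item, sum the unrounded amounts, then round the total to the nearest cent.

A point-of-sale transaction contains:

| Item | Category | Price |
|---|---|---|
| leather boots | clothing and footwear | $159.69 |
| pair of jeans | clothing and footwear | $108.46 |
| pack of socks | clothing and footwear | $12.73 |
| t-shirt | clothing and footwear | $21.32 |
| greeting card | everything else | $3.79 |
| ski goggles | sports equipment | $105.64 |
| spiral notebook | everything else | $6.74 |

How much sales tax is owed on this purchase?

$20.21

Leather boots $159.69: clothing and footwear, $100.00 or more → 4.75% → $7.585275
Pair of jeans $108.46: clothing and footwear, $100.00 or more → 4.75% → $5.15185
Pack of socks $12.73: clothing and footwear, under $100.00 → 0% → $0.00
T-shirt $21.32: clothing and footwear, under $100.00 → 0% → $0.00
Greeting card $3.79: everything else → 3.25% → $0.123175
Ski goggles $105.64: sports equipment → 6.75% → $7.1307
Spiral notebook $6.74: everything else → 3.25% → $0.21905
Unrounded tax sum = $20.21005 → $20.21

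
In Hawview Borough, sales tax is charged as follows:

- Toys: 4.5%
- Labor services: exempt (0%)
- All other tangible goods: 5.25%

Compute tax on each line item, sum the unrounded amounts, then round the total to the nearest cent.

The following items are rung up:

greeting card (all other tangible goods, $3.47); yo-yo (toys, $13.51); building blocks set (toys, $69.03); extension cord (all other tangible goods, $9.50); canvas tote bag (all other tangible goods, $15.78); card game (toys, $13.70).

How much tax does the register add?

Greeting card $3.47: all other tangible goods → 5.25% → $0.182175
Yo-yo $13.51: toys → 4.5% → $0.60795
Building blocks set $69.03: toys → 4.5% → $3.10635
Extension cord $9.50: all other tangible goods → 5.25% → $0.49875
Canvas tote bag $15.78: all other tangible goods → 5.25% → $0.82845
Card game $13.70: toys → 4.5% → $0.6165
Unrounded tax sum = $5.840175 → $5.84

$5.84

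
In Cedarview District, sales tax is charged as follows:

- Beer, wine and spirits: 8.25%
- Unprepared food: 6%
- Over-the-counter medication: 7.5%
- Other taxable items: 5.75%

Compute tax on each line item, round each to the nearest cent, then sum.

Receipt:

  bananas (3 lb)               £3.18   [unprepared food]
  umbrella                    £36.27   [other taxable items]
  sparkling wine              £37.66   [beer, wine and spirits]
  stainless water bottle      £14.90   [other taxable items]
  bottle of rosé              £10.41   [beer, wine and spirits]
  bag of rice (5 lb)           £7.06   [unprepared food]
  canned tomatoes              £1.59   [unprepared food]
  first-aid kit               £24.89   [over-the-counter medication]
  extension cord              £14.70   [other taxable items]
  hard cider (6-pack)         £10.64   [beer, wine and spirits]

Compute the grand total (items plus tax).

Bananas (3 lb) £3.18: unprepared food → 6% → £0.19
Umbrella £36.27: other taxable items → 5.75% → £2.09
Sparkling wine £37.66: beer, wine and spirits → 8.25% → £3.11
Stainless water bottle £14.90: other taxable items → 5.75% → £0.86
Bottle of rosé £10.41: beer, wine and spirits → 8.25% → £0.86
Bag of rice (5 lb) £7.06: unprepared food → 6% → £0.42
Canned tomatoes £1.59: unprepared food → 6% → £0.10
First-aid kit £24.89: over-the-counter medication → 7.5% → £1.87
Extension cord £14.70: other taxable items → 5.75% → £0.85
Hard cider (6-pack) £10.64: beer, wine and spirits → 8.25% → £0.88
Subtotal = £161.30; tax = £11.23; total due = £172.53

£172.53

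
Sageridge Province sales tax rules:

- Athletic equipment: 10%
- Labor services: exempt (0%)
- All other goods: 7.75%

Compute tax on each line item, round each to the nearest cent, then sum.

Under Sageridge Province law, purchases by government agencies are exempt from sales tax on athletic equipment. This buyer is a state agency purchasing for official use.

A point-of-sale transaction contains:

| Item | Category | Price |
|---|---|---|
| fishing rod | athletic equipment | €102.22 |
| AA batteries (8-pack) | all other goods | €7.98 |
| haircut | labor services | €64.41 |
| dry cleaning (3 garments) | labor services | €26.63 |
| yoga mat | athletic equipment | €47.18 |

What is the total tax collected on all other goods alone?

AA batteries (8-pack) €7.98: all other goods → 7.75% → €0.62
Tax on all other goods = €0.62

€0.62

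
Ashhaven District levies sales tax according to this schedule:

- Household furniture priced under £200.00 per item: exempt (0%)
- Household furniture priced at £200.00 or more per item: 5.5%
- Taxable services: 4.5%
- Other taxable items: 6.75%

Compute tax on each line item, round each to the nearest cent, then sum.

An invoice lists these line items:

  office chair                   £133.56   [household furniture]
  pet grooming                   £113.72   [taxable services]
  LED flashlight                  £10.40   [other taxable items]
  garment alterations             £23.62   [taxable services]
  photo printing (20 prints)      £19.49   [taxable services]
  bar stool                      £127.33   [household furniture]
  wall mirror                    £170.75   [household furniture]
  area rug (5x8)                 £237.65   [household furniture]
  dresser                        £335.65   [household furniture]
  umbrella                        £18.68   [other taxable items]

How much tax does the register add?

Office chair £133.56: household furniture, under £200.00 → 0% → £0.00
Pet grooming £113.72: taxable services → 4.5% → £5.12
LED flashlight £10.40: other taxable items → 6.75% → £0.70
Garment alterations £23.62: taxable services → 4.5% → £1.06
Photo printing (20 prints) £19.49: taxable services → 4.5% → £0.88
Bar stool £127.33: household furniture, under £200.00 → 0% → £0.00
Wall mirror £170.75: household furniture, under £200.00 → 0% → £0.00
Area rug (5x8) £237.65: household furniture, £200.00 or more → 5.5% → £13.07
Dresser £335.65: household furniture, £200.00 or more → 5.5% → £18.46
Umbrella £18.68: other taxable items → 6.75% → £1.26
Total tax = £5.12 + £0.70 + £1.06 + £0.88 + £13.07 + £18.46 + £1.26 = £40.55

£40.55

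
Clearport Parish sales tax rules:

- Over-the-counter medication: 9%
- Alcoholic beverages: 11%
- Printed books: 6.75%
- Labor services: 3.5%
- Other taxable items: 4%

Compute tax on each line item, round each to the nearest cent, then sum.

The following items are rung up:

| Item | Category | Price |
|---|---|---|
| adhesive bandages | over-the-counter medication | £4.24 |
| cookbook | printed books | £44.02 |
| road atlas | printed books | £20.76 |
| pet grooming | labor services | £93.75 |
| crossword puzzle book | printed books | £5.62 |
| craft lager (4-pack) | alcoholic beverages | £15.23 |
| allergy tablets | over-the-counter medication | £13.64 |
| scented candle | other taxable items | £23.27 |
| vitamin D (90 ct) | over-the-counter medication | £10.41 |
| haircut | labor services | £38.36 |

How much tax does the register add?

Adhesive bandages £4.24: over-the-counter medication → 9% → £0.38
Cookbook £44.02: printed books → 6.75% → £2.97
Road atlas £20.76: printed books → 6.75% → £1.40
Pet grooming £93.75: labor services → 3.5% → £3.28
Crossword puzzle book £5.62: printed books → 6.75% → £0.38
Craft lager (4-pack) £15.23: alcoholic beverages → 11% → £1.68
Allergy tablets £13.64: over-the-counter medication → 9% → £1.23
Scented candle £23.27: other taxable items → 4% → £0.93
Vitamin D (90 ct) £10.41: over-the-counter medication → 9% → £0.94
Haircut £38.36: labor services → 3.5% → £1.34
Total tax = £0.38 + £2.97 + £1.40 + £3.28 + £0.38 + £1.68 + £1.23 + £0.93 + £0.94 + £1.34 = £14.53

£14.53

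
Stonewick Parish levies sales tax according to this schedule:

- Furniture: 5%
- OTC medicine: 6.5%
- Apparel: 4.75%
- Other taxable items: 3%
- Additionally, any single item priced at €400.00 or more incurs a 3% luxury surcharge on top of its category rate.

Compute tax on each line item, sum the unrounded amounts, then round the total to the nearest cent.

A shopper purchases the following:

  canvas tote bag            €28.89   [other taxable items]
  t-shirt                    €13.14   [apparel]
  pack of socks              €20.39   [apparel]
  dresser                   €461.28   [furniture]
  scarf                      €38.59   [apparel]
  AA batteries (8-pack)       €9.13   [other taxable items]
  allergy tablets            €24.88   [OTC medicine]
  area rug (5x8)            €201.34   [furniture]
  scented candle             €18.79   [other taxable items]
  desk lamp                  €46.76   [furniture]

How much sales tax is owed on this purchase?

Canvas tote bag €28.89: other taxable items → 3% → €0.8667
T-shirt €13.14: apparel → 4.75% → €0.62415
Pack of socks €20.39: apparel → 4.75% → €0.968525
Dresser €461.28: furniture → 5% + 3% surcharge = 8% → €36.9024
Scarf €38.59: apparel → 4.75% → €1.833025
AA batteries (8-pack) €9.13: other taxable items → 3% → €0.2739
Allergy tablets €24.88: OTC medicine → 6.5% → €1.6172
Area rug (5x8) €201.34: furniture → 5% → €10.067
Scented candle €18.79: other taxable items → 3% → €0.5637
Desk lamp €46.76: furniture → 5% → €2.338
Unrounded tax sum = €56.0546 → €56.05

€56.05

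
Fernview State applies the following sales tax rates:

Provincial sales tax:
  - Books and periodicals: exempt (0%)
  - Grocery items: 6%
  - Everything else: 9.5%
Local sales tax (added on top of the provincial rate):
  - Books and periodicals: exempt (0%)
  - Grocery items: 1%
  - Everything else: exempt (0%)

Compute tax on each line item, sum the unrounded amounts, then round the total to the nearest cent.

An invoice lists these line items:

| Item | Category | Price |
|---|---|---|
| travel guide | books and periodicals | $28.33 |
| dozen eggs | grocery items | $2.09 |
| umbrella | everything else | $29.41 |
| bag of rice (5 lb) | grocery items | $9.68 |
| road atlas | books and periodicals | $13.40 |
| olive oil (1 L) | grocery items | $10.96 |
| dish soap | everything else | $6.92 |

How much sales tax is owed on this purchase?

Travel guide $28.33: books and periodicals → 0% + 0% local = 0% → $0.00
Dozen eggs $2.09: grocery items → 6% + 1% local = 7% → $0.1463
Umbrella $29.41: everything else → 9.5% + 0% local = 9.5% → $2.79395
Bag of rice (5 lb) $9.68: grocery items → 6% + 1% local = 7% → $0.6776
Road atlas $13.40: books and periodicals → 0% + 0% local = 0% → $0.00
Olive oil (1 L) $10.96: grocery items → 6% + 1% local = 7% → $0.7672
Dish soap $6.92: everything else → 9.5% + 0% local = 9.5% → $0.6574
Unrounded tax sum = $5.04245 → $5.04

$5.04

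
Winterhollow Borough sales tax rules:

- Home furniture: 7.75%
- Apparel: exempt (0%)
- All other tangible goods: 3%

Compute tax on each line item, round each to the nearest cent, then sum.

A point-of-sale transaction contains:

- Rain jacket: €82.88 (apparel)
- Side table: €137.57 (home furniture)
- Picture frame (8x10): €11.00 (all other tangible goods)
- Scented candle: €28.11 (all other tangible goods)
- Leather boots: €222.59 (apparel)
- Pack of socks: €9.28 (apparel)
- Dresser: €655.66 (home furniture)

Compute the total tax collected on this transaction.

Rain jacket €82.88: apparel → 0% → €0.00
Side table €137.57: home furniture → 7.75% → €10.66
Picture frame (8x10) €11.00: all other tangible goods → 3% → €0.33
Scented candle €28.11: all other tangible goods → 3% → €0.84
Leather boots €222.59: apparel → 0% → €0.00
Pack of socks €9.28: apparel → 0% → €0.00
Dresser €655.66: home furniture → 7.75% → €50.81
Total tax = €10.66 + €0.33 + €0.84 + €50.81 = €62.64

€62.64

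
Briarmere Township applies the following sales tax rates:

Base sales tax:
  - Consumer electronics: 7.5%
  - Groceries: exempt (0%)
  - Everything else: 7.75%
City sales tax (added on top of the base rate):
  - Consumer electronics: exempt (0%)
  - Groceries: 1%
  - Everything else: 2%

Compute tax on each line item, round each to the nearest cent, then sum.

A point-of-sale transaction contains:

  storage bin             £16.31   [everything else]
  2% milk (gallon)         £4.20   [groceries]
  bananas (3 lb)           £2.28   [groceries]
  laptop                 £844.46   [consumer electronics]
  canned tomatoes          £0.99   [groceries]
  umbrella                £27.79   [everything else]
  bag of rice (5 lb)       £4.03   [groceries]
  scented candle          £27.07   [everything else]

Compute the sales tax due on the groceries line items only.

£0.11

2% milk (gallon) £4.20: groceries → 0% + 1% city = 1% → £0.04
Bananas (3 lb) £2.28: groceries → 0% + 1% city = 1% → £0.02
Canned tomatoes £0.99: groceries → 0% + 1% city = 1% → £0.01
Bag of rice (5 lb) £4.03: groceries → 0% + 1% city = 1% → £0.04
Tax on groceries = £0.04 + £0.02 + £0.01 + £0.04 = £0.11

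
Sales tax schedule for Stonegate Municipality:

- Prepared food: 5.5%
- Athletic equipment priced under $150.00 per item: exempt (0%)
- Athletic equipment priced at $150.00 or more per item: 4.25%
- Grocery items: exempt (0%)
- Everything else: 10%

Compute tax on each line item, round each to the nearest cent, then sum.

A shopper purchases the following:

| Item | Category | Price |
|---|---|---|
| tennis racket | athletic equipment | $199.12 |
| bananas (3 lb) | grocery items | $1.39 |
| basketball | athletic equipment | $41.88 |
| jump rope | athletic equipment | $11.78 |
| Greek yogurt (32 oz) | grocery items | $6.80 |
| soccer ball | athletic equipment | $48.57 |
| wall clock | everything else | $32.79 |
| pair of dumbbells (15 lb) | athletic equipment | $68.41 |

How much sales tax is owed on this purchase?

$11.74

Tennis racket $199.12: athletic equipment, $150.00 or more → 4.25% → $8.46
Bananas (3 lb) $1.39: grocery items → 0% → $0.00
Basketball $41.88: athletic equipment, under $150.00 → 0% → $0.00
Jump rope $11.78: athletic equipment, under $150.00 → 0% → $0.00
Greek yogurt (32 oz) $6.80: grocery items → 0% → $0.00
Soccer ball $48.57: athletic equipment, under $150.00 → 0% → $0.00
Wall clock $32.79: everything else → 10% → $3.28
Pair of dumbbells (15 lb) $68.41: athletic equipment, under $150.00 → 0% → $0.00
Total tax = $8.46 + $3.28 = $11.74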